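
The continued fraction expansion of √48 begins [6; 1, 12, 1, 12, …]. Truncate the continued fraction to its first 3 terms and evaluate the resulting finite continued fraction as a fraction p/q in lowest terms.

Start with 12.
1 + 1/(12/1) = 1 + 1/12 = 13/12
6 + 1/(13/12) = 6 + 12/13 = 90/13

90/13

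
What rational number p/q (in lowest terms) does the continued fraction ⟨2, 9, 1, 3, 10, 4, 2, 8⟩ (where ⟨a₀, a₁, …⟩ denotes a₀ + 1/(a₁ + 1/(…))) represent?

65310/31063

Starting at the tail and folding back:
Start with 8.
2 + 1/(8/1) = 2 + 1/8 = 17/8
4 + 1/(17/8) = 4 + 8/17 = 76/17
10 + 1/(76/17) = 10 + 17/76 = 777/76
3 + 1/(777/76) = 3 + 76/777 = 2407/777
1 + 1/(2407/777) = 1 + 777/2407 = 3184/2407
9 + 1/(3184/2407) = 9 + 2407/3184 = 31063/3184
2 + 1/(31063/3184) = 2 + 3184/31063 = 65310/31063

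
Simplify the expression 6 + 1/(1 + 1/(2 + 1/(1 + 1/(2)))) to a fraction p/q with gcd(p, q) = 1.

Work from the innermost term outward:
Start with 2.
1 + 1/(2/1) = 1 + 1/2 = 3/2
2 + 1/(3/2) = 2 + 2/3 = 8/3
1 + 1/(8/3) = 1 + 3/8 = 11/8
6 + 1/(11/8) = 6 + 8/11 = 74/11

74/11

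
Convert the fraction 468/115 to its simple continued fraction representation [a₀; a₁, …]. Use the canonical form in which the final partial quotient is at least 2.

468 ÷ 115 → quotient 4, remainder 8
115 ÷ 8 → quotient 14, remainder 3
8 ÷ 3 → quotient 2, remainder 2
3 ÷ 2 → quotient 1, remainder 1
2 ÷ 1 → quotient 2, remainder 0

[4; 14, 2, 1, 2]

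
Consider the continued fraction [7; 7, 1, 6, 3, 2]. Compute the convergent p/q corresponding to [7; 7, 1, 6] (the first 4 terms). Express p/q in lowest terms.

a_0 = 7: 7/1
a_1 = 7: 50/7
a_2 = 1: 57/8
a_3 = 6: 392/55

392/55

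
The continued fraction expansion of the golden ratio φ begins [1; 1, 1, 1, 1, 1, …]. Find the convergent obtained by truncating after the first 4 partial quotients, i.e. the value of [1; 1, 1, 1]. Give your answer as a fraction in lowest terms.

Start with 1.
1 + 1/(1/1) = 1 + 1/1 = 2/1
1 + 1/(2/1) = 1 + 1/2 = 3/2
1 + 1/(3/2) = 1 + 2/3 = 5/3

5/3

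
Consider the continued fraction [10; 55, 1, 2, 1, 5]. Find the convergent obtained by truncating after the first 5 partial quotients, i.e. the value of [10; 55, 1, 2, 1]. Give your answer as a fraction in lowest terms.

Compute successive convergents:
a_0 = 10: 10/1
a_1 = 55: 551/55
a_2 = 1: 561/56
a_3 = 2: 1673/167
a_4 = 1: 2234/223

2234/223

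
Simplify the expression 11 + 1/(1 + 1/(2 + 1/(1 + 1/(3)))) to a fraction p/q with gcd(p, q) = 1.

Compute successive convergents:
a_0 = 11: 11/1
a_1 = 1: 12/1
a_2 = 2: 35/3
a_3 = 1: 47/4
a_4 = 3: 176/15

176/15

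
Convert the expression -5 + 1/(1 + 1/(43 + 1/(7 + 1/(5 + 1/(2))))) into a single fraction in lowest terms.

-14027/3487

a_0 = -5: -5/1
a_1 = 1: -4/1
a_2 = 43: -177/44
a_3 = 7: -1243/309
a_4 = 5: -6392/1589
a_5 = 2: -14027/3487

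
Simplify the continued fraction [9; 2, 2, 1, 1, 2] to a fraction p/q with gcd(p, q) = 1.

292/31

Start with 2.
1 + 1/(2/1) = 1 + 1/2 = 3/2
1 + 1/(3/2) = 1 + 2/3 = 5/3
2 + 1/(5/3) = 2 + 3/5 = 13/5
2 + 1/(13/5) = 2 + 5/13 = 31/13
9 + 1/(31/13) = 9 + 13/31 = 292/31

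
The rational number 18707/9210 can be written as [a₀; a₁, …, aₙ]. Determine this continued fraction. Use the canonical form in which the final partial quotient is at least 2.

[2; 32, 11, 26]

⌊18707/9210⌋ = 2, remainder 287
⌊9210/287⌋ = 32, remainder 26
⌊287/26⌋ = 11, remainder 1
⌊26/1⌋ = 26, remainder 0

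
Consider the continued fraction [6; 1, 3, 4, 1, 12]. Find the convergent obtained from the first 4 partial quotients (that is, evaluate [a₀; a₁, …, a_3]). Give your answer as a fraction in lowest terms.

115/17

Collapse the nested fraction from the inside out:
Start with 4.
3 + 1/(4/1) = 3 + 1/4 = 13/4
1 + 1/(13/4) = 1 + 4/13 = 17/13
6 + 1/(17/13) = 6 + 13/17 = 115/17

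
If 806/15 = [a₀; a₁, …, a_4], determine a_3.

1

Apply division with remainder until the remainder is 0:
806 ÷ 15 → quotient 53, remainder 11
15 ÷ 11 → quotient 1, remainder 4
11 ÷ 4 → quotient 2, remainder 3
4 ÷ 3 → quotient 1, remainder 1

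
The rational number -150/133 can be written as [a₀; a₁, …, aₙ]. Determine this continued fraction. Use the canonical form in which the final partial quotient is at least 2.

[-2; 1, 6, 1, 4, 1, 2]

-150 ÷ 133 → quotient -2, remainder 116
133 ÷ 116 → quotient 1, remainder 17
116 ÷ 17 → quotient 6, remainder 14
17 ÷ 14 → quotient 1, remainder 3
14 ÷ 3 → quotient 4, remainder 2
3 ÷ 2 → quotient 1, remainder 1
2 ÷ 1 → quotient 2, remainder 0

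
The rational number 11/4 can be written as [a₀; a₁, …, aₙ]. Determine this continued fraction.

[2; 1, 3]

11 = 2·4 + 3, so a_0 = 2
4 = 1·3 + 1, so a_1 = 1
3 = 3·1 + 0, so a_2 = 3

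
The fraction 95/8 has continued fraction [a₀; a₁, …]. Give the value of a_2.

7

95 = 11·8 + 7, so a_0 = 11
8 = 1·7 + 1, so a_1 = 1
7 = 7·1 + 0, so a_2 = 7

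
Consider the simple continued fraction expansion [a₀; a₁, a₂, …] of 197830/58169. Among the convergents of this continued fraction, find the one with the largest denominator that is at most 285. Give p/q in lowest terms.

721/212

a_0 = 3: 3/1  (≤ bound)
a_1 = 2: 7/2  (≤ bound)
a_2 = 2: 17/5  (≤ bound)
a_3 = 41: 704/207  (≤ bound)
a_4 = 1: 721/212  (≤ bound)
a_5 = 1: 1425/419  (> 285, stop)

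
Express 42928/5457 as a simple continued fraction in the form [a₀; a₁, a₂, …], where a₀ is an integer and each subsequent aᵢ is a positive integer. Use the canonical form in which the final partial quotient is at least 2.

Apply division with remainder until the remainder is 0:
⌊42928/5457⌋ = 7, remainder 4729
⌊5457/4729⌋ = 1, remainder 728
⌊4729/728⌋ = 6, remainder 361
⌊728/361⌋ = 2, remainder 6
⌊361/6⌋ = 60, remainder 1
⌊6/1⌋ = 6, remainder 0

[7; 1, 6, 2, 60, 6]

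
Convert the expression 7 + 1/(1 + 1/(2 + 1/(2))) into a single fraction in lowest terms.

Start with 2.
2 + 1/(2/1) = 2 + 1/2 = 5/2
1 + 1/(5/2) = 1 + 2/5 = 7/5
7 + 1/(7/5) = 7 + 5/7 = 54/7

54/7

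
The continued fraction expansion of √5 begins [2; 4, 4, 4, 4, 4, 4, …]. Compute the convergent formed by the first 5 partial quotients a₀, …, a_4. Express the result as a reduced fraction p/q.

a_0 = 2: 2/1
a_1 = 4: 9/4
a_2 = 4: 38/17
a_3 = 4: 161/72
a_4 = 4: 682/305

682/305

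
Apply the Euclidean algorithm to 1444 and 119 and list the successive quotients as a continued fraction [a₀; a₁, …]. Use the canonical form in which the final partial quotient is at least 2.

[12; 7, 2, 3, 2]

Apply division with remainder until the remainder is 0:
1444 ÷ 119 → quotient 12, remainder 16
119 ÷ 16 → quotient 7, remainder 7
16 ÷ 7 → quotient 2, remainder 2
7 ÷ 2 → quotient 3, remainder 1
2 ÷ 1 → quotient 2, remainder 0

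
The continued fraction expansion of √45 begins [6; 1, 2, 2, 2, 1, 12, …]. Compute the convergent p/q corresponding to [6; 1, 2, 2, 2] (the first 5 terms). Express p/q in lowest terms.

114/17

Start with 2.
2 + 1/(2/1) = 2 + 1/2 = 5/2
2 + 1/(5/2) = 2 + 2/5 = 12/5
1 + 1/(12/5) = 1 + 5/12 = 17/12
6 + 1/(17/12) = 6 + 12/17 = 114/17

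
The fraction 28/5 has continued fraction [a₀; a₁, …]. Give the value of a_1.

28 ÷ 5 → quotient 5, remainder 3
5 ÷ 3 → quotient 1, remainder 2

1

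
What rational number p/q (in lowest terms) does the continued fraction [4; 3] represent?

Starting at the tail and folding back:
Start with 3.
4 + 1/(3/1) = 4 + 1/3 = 13/3

13/3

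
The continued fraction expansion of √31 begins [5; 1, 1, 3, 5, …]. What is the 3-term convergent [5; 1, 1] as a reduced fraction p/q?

Use the convergent recurrence hₖ = aₖ·hₖ₋₁ + hₖ₋₂ (and likewise for the denominators kₖ):
a_0 = 5: 5/1
a_1 = 1: 6/1
a_2 = 1: 11/2

11/2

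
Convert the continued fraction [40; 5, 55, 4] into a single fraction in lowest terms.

Start with 4.
55 + 1/(4/1) = 55 + 1/4 = 221/4
5 + 1/(221/4) = 5 + 4/221 = 1109/221
40 + 1/(1109/221) = 40 + 221/1109 = 44581/1109

44581/1109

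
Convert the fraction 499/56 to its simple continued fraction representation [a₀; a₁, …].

⌊499/56⌋ = 8, remainder 51
⌊56/51⌋ = 1, remainder 5
⌊51/5⌋ = 10, remainder 1
⌊5/1⌋ = 5, remainder 0

[8; 1, 10, 5]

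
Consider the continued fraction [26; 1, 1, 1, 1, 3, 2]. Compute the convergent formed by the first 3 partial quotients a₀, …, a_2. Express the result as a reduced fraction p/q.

Work from the innermost term outward:
Start with 1.
1 + 1/(1/1) = 1 + 1/1 = 2/1
26 + 1/(2/1) = 26 + 1/2 = 53/2

53/2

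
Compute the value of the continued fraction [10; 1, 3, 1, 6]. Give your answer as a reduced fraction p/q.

Compute successive convergents:
a_0 = 10: 10/1
a_1 = 1: 11/1
a_2 = 3: 43/4
a_3 = 1: 54/5
a_4 = 6: 367/34

367/34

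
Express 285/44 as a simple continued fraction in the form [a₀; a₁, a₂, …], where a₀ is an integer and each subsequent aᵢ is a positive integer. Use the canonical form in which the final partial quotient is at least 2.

Run the Euclidean algorithm, recording each quotient:
285 = 6·44 + 21, so a_0 = 6
44 = 2·21 + 2, so a_1 = 2
21 = 10·2 + 1, so a_2 = 10
2 = 2·1 + 0, so a_3 = 2

[6; 2, 10, 2]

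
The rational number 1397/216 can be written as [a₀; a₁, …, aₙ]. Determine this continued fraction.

[6; 2, 7, 4, 1, 2]

1397 = 6·216 + 101, so a_0 = 6
216 = 2·101 + 14, so a_1 = 2
101 = 7·14 + 3, so a_2 = 7
14 = 4·3 + 2, so a_3 = 4
3 = 1·2 + 1, so a_4 = 1
2 = 2·1 + 0, so a_5 = 2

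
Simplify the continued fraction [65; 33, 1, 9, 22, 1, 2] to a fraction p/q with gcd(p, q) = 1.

1505693/23154

a_0 = 65: 65/1
a_1 = 33: 2146/33
a_2 = 1: 2211/34
a_3 = 9: 22045/339
a_4 = 22: 487201/7492
a_5 = 1: 509246/7831
a_6 = 2: 1505693/23154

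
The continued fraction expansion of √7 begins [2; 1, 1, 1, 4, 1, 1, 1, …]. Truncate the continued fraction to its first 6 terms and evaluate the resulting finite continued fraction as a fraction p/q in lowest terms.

Start with 1.
4 + 1/(1/1) = 4 + 1/1 = 5/1
1 + 1/(5/1) = 1 + 1/5 = 6/5
1 + 1/(6/5) = 1 + 5/6 = 11/6
1 + 1/(11/6) = 1 + 6/11 = 17/11
2 + 1/(17/11) = 2 + 11/17 = 45/17

45/17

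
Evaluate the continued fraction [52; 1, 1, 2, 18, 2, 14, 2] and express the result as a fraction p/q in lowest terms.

297967/5665

Start with 2.
14 + 1/(2/1) = 14 + 1/2 = 29/2
2 + 1/(29/2) = 2 + 2/29 = 60/29
18 + 1/(60/29) = 18 + 29/60 = 1109/60
2 + 1/(1109/60) = 2 + 60/1109 = 2278/1109
1 + 1/(2278/1109) = 1 + 1109/2278 = 3387/2278
1 + 1/(3387/2278) = 1 + 2278/3387 = 5665/3387
52 + 1/(5665/3387) = 52 + 3387/5665 = 297967/5665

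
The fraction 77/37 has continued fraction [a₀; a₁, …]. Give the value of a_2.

3

77 ÷ 37 → quotient 2, remainder 3
37 ÷ 3 → quotient 12, remainder 1
3 ÷ 1 → quotient 3, remainder 0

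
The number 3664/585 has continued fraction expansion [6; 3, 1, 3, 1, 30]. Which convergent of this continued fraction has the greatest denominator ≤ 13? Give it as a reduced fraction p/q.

a_0 = 6: 6/1  (≤ bound)
a_1 = 3: 19/3  (≤ bound)
a_2 = 1: 25/4  (≤ bound)
a_3 = 3: 94/15  (> 13, stop)

25/4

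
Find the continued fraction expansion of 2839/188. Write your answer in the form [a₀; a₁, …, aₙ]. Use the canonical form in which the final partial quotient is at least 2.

Repeatedly divide and take the remainder:
2839 = 15·188 + 19, so a_0 = 15
188 = 9·19 + 17, so a_1 = 9
19 = 1·17 + 2, so a_2 = 1
17 = 8·2 + 1, so a_3 = 8
2 = 2·1 + 0, so a_4 = 2

[15; 9, 1, 8, 2]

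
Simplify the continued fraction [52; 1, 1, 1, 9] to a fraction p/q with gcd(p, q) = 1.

1527/29

a_0 = 52: 52/1
a_1 = 1: 53/1
a_2 = 1: 105/2
a_3 = 1: 158/3
a_4 = 9: 1527/29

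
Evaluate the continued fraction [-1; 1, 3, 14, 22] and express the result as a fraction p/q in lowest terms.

Start with 22.
14 + 1/(22/1) = 14 + 1/22 = 309/22
3 + 1/(309/22) = 3 + 22/309 = 949/309
1 + 1/(949/309) = 1 + 309/949 = 1258/949
-1 + 1/(1258/949) = -1 + 949/1258 = -309/1258

-309/1258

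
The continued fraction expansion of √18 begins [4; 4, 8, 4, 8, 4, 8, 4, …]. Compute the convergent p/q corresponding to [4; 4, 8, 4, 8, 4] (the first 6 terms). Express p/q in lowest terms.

19601/4620

Starting at the tail and folding back:
Start with 4.
8 + 1/(4/1) = 8 + 1/4 = 33/4
4 + 1/(33/4) = 4 + 4/33 = 136/33
8 + 1/(136/33) = 8 + 33/136 = 1121/136
4 + 1/(1121/136) = 4 + 136/1121 = 4620/1121
4 + 1/(4620/1121) = 4 + 1121/4620 = 19601/4620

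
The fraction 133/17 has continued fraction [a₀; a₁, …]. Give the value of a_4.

133 = 7·17 + 14, so a_0 = 7
17 = 1·14 + 3, so a_1 = 1
14 = 4·3 + 2, so a_2 = 4
3 = 1·2 + 1, so a_3 = 1
2 = 2·1 + 0, so a_4 = 2

2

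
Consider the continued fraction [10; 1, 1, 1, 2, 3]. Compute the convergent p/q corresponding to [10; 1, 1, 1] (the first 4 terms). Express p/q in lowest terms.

a_0 = 10: 10/1
a_1 = 1: 11/1
a_2 = 1: 21/2
a_3 = 1: 32/3

32/3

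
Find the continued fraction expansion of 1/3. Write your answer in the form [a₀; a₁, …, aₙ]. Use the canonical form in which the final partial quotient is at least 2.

1 = 0·3 + 1, so a_0 = 0
3 = 3·1 + 0, so a_1 = 3

[0; 3]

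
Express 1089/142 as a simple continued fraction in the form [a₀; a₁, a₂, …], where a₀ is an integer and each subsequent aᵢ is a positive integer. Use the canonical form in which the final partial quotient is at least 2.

1089 = 7·142 + 95, so a_0 = 7
142 = 1·95 + 47, so a_1 = 1
95 = 2·47 + 1, so a_2 = 2
47 = 47·1 + 0, so a_3 = 47

[7; 1, 2, 47]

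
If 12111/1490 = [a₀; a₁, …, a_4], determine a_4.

Run the Euclidean algorithm, recording each quotient:
12111 = 8·1490 + 191, so a_0 = 8
1490 = 7·191 + 153, so a_1 = 7
191 = 1·153 + 38, so a_2 = 1
153 = 4·38 + 1, so a_3 = 4
38 = 38·1 + 0, so a_4 = 38

38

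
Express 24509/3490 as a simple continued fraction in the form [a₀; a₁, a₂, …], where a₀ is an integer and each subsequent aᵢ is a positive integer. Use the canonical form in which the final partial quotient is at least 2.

24509 = 7·3490 + 79, so a_0 = 7
3490 = 44·79 + 14, so a_1 = 44
79 = 5·14 + 9, so a_2 = 5
14 = 1·9 + 5, so a_3 = 1
9 = 1·5 + 4, so a_4 = 1
5 = 1·4 + 1, so a_5 = 1
4 = 4·1 + 0, so a_6 = 4

[7; 44, 5, 1, 1, 1, 4]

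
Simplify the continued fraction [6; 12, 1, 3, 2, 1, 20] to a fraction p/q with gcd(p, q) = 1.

20879/3435

Start with 20.
1 + 1/(20/1) = 1 + 1/20 = 21/20
2 + 1/(21/20) = 2 + 20/21 = 62/21
3 + 1/(62/21) = 3 + 21/62 = 207/62
1 + 1/(207/62) = 1 + 62/207 = 269/207
12 + 1/(269/207) = 12 + 207/269 = 3435/269
6 + 1/(3435/269) = 6 + 269/3435 = 20879/3435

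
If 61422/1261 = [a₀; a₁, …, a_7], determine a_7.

61422 = 48·1261 + 894, so a_0 = 48
1261 = 1·894 + 367, so a_1 = 1
894 = 2·367 + 160, so a_2 = 2
367 = 2·160 + 47, so a_3 = 2
160 = 3·47 + 19, so a_4 = 3
47 = 2·19 + 9, so a_5 = 2
19 = 2·9 + 1, so a_6 = 2
9 = 9·1 + 0, so a_7 = 9

9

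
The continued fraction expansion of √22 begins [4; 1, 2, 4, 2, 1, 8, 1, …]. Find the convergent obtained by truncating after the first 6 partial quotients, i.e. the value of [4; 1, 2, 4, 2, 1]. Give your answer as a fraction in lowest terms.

197/42

a_0 = 4: 4/1
a_1 = 1: 5/1
a_2 = 2: 14/3
a_3 = 4: 61/13
a_4 = 2: 136/29
a_5 = 1: 197/42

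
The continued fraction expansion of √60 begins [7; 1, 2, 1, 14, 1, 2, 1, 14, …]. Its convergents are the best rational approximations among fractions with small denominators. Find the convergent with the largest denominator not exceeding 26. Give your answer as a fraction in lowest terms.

a_0 = 7: 7/1  (≤ bound)
a_1 = 1: 8/1  (≤ bound)
a_2 = 2: 23/3  (≤ bound)
a_3 = 1: 31/4  (≤ bound)
a_4 = 14: 457/59  (> 26, stop)

31/4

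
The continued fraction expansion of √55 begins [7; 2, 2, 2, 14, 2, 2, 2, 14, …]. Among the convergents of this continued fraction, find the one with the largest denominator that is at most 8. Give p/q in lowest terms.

a_0 = 7: 7/1  (≤ bound)
a_1 = 2: 15/2  (≤ bound)
a_2 = 2: 37/5  (≤ bound)
a_3 = 2: 89/12  (> 8, stop)

37/5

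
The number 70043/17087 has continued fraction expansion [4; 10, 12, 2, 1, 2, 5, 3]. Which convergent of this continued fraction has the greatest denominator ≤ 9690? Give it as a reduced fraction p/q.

21984/5363

a_0 = 4: 4/1  (≤ bound)
a_1 = 10: 41/10  (≤ bound)
a_2 = 12: 496/121  (≤ bound)
a_3 = 2: 1033/252  (≤ bound)
a_4 = 1: 1529/373  (≤ bound)
a_5 = 2: 4091/998  (≤ bound)
a_6 = 5: 21984/5363  (≤ bound)
a_7 = 3: 70043/17087  (> 9690, stop)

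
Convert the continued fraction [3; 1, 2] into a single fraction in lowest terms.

11/3

Start with 2.
1 + 1/(2/1) = 1 + 1/2 = 3/2
3 + 1/(3/2) = 3 + 2/3 = 11/3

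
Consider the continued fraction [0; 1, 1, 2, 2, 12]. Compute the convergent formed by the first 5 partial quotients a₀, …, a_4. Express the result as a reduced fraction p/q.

a_0 = 0: 0/1
a_1 = 1: 1/1
a_2 = 1: 1/2
a_3 = 2: 3/5
a_4 = 2: 7/12

7/12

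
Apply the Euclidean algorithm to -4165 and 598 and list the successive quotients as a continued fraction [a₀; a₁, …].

-4165 ÷ 598 → quotient -7, remainder 21
598 ÷ 21 → quotient 28, remainder 10
21 ÷ 10 → quotient 2, remainder 1
10 ÷ 1 → quotient 10, remainder 0

[-7; 28, 2, 10]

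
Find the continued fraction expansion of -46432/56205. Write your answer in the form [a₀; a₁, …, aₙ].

[-1; 5, 1, 3, 59, 2, 1, 13]

-46432 ÷ 56205 → quotient -1, remainder 9773
56205 ÷ 9773 → quotient 5, remainder 7340
9773 ÷ 7340 → quotient 1, remainder 2433
7340 ÷ 2433 → quotient 3, remainder 41
2433 ÷ 41 → quotient 59, remainder 14
41 ÷ 14 → quotient 2, remainder 13
14 ÷ 13 → quotient 1, remainder 1
13 ÷ 1 → quotient 13, remainder 0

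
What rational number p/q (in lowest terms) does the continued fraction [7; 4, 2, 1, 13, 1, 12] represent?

Compute successive convergents:
a_0 = 7: 7/1
a_1 = 4: 29/4
a_2 = 2: 65/9
a_3 = 1: 94/13
a_4 = 13: 1287/178
a_5 = 1: 1381/191
a_6 = 12: 17859/2470

17859/2470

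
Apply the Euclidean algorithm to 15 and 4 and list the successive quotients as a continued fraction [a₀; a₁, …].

[3; 1, 3]

15 ÷ 4 → quotient 3, remainder 3
4 ÷ 3 → quotient 1, remainder 1
3 ÷ 1 → quotient 3, remainder 0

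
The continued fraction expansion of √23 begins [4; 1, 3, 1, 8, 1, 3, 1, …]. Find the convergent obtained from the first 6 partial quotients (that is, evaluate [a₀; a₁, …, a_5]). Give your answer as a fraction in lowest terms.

235/49

Start with 1.
8 + 1/(1/1) = 8 + 1/1 = 9/1
1 + 1/(9/1) = 1 + 1/9 = 10/9
3 + 1/(10/9) = 3 + 9/10 = 39/10
1 + 1/(39/10) = 1 + 10/39 = 49/39
4 + 1/(49/39) = 4 + 39/49 = 235/49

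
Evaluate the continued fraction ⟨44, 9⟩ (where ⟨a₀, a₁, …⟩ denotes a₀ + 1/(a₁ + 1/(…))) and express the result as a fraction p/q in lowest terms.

Build up convergents one term at a time:
a_0 = 44: 44/1
a_1 = 9: 397/9

397/9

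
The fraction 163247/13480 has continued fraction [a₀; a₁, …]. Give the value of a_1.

9

⌊163247/13480⌋ = 12, remainder 1487
⌊13480/1487⌋ = 9, remainder 97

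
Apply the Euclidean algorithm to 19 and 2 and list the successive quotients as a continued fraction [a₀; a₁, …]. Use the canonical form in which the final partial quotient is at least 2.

[9; 2]

⌊19/2⌋ = 9, remainder 1
⌊2/1⌋ = 2, remainder 0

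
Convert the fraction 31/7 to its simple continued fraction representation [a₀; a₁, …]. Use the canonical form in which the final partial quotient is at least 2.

Apply division with remainder until the remainder is 0:
31 = 4·7 + 3, so a_0 = 4
7 = 2·3 + 1, so a_1 = 2
3 = 3·1 + 0, so a_2 = 3

[4; 2, 3]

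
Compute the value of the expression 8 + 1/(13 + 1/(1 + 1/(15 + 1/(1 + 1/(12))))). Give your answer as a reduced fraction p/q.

a_0 = 8: 8/1
a_1 = 13: 105/13
a_2 = 1: 113/14
a_3 = 15: 1800/223
a_4 = 1: 1913/237
a_5 = 12: 24756/3067

24756/3067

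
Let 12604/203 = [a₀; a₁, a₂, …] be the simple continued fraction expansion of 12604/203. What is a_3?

1

⌊12604/203⌋ = 62, remainder 18
⌊203/18⌋ = 11, remainder 5
⌊18/5⌋ = 3, remainder 3
⌊5/3⌋ = 1, remainder 2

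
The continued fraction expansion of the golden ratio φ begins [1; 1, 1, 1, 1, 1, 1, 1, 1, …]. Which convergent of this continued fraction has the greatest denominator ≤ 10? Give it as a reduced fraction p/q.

13/8

List convergents until the denominator exceeds the bound:
a_0 = 1: 1/1  (≤ bound)
a_1 = 1: 2/1  (≤ bound)
a_2 = 1: 3/2  (≤ bound)
a_3 = 1: 5/3  (≤ bound)
a_4 = 1: 8/5  (≤ bound)
a_5 = 1: 13/8  (≤ bound)
a_6 = 1: 21/13  (> 10, stop)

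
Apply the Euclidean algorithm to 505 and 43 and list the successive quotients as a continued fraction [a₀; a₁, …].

[11; 1, 2, 1, 10]

Repeatedly divide and take the remainder:
⌊505/43⌋ = 11, remainder 32
⌊43/32⌋ = 1, remainder 11
⌊32/11⌋ = 2, remainder 10
⌊11/10⌋ = 1, remainder 1
⌊10/1⌋ = 10, remainder 0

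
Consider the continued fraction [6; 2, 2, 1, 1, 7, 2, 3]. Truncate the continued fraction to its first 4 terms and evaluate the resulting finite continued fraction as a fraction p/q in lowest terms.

45/7

a_0 = 6: 6/1
a_1 = 2: 13/2
a_2 = 2: 32/5
a_3 = 1: 45/7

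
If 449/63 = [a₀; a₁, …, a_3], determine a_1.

449 ÷ 63 → quotient 7, remainder 8
63 ÷ 8 → quotient 7, remainder 7

7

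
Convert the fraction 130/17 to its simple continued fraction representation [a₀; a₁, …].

[7; 1, 1, 1, 5]

⌊130/17⌋ = 7, remainder 11
⌊17/11⌋ = 1, remainder 6
⌊11/6⌋ = 1, remainder 5
⌊6/5⌋ = 1, remainder 1
⌊5/1⌋ = 5, remainder 0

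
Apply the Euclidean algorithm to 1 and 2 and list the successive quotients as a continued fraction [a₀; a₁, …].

Run the Euclidean algorithm, recording each quotient:
1 ÷ 2 → quotient 0, remainder 1
2 ÷ 1 → quotient 2, remainder 0

[0; 2]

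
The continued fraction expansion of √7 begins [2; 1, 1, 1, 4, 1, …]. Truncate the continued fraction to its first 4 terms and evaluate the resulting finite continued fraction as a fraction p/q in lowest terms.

Start with 1.
1 + 1/(1/1) = 1 + 1/1 = 2/1
1 + 1/(2/1) = 1 + 1/2 = 3/2
2 + 1/(3/2) = 2 + 2/3 = 8/3

8/3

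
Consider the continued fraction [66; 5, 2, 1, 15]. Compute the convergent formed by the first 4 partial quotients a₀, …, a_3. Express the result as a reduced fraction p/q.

1059/16

Build up convergents one term at a time:
a_0 = 66: 66/1
a_1 = 5: 331/5
a_2 = 2: 728/11
a_3 = 1: 1059/16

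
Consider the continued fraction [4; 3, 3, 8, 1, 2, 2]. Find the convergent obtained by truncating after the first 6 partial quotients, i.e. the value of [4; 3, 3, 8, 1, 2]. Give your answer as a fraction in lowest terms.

1157/269

Build up convergents one term at a time:
a_0 = 4: 4/1
a_1 = 3: 13/3
a_2 = 3: 43/10
a_3 = 8: 357/83
a_4 = 1: 400/93
a_5 = 2: 1157/269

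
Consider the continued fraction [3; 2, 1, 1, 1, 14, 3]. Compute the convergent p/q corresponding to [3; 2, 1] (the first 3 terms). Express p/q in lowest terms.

Compute successive convergents:
a_0 = 3: 3/1
a_1 = 2: 7/2
a_2 = 1: 10/3

10/3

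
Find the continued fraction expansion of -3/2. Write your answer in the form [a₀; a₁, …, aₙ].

-3 ÷ 2 → quotient -2, remainder 1
2 ÷ 1 → quotient 2, remainder 0

[-2; 2]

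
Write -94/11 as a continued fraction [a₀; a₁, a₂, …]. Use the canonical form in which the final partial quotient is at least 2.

Run the Euclidean algorithm, recording each quotient:
⌊-94/11⌋ = -9, remainder 5
⌊11/5⌋ = 2, remainder 1
⌊5/1⌋ = 5, remainder 0

[-9; 2, 5]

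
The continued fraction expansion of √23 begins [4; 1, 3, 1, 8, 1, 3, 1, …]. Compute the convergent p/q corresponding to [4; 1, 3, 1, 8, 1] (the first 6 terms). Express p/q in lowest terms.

235/49

Start with 1.
8 + 1/(1/1) = 8 + 1/1 = 9/1
1 + 1/(9/1) = 1 + 1/9 = 10/9
3 + 1/(10/9) = 3 + 9/10 = 39/10
1 + 1/(39/10) = 1 + 10/39 = 49/39
4 + 1/(49/39) = 4 + 39/49 = 235/49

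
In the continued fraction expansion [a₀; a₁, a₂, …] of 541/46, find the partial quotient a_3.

541 ÷ 46 → quotient 11, remainder 35
46 ÷ 35 → quotient 1, remainder 11
35 ÷ 11 → quotient 3, remainder 2
11 ÷ 2 → quotient 5, remainder 1

5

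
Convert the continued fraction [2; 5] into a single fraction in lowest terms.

Collapse the nested fraction from the inside out:
Start with 5.
2 + 1/(5/1) = 2 + 1/5 = 11/5

11/5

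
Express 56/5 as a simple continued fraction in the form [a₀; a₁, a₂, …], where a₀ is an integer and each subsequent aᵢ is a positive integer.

[11; 5]

⌊56/5⌋ = 11, remainder 1
⌊5/1⌋ = 5, remainder 0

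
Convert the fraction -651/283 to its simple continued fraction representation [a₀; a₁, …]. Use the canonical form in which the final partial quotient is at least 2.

[-3; 1, 2, 3, 28]

-651 ÷ 283 → quotient -3, remainder 198
283 ÷ 198 → quotient 1, remainder 85
198 ÷ 85 → quotient 2, remainder 28
85 ÷ 28 → quotient 3, remainder 1
28 ÷ 1 → quotient 28, remainder 0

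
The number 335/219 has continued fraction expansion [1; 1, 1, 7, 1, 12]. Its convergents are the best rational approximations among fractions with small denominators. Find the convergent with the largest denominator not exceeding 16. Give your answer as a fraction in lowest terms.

23/15

a_0 = 1: 1/1  (≤ bound)
a_1 = 1: 2/1  (≤ bound)
a_2 = 1: 3/2  (≤ bound)
a_3 = 7: 23/15  (≤ bound)
a_4 = 1: 26/17  (> 16, stop)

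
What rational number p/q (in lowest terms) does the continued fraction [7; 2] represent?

Start with 2.
7 + 1/(2/1) = 7 + 1/2 = 15/2

15/2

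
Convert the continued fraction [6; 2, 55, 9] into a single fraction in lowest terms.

6502/1001

Work from the innermost term outward:
Start with 9.
55 + 1/(9/1) = 55 + 1/9 = 496/9
2 + 1/(496/9) = 2 + 9/496 = 1001/496
6 + 1/(1001/496) = 6 + 496/1001 = 6502/1001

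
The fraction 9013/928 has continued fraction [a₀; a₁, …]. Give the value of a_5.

⌊9013/928⌋ = 9, remainder 661
⌊928/661⌋ = 1, remainder 267
⌊661/267⌋ = 2, remainder 127
⌊267/127⌋ = 2, remainder 13
⌊127/13⌋ = 9, remainder 10
⌊13/10⌋ = 1, remainder 3

1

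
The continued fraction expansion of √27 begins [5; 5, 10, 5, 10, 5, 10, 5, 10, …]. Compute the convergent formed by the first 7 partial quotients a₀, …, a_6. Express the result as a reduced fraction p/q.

Collapse the nested fraction from the inside out:
Start with 10.
5 + 1/(10/1) = 5 + 1/10 = 51/10
10 + 1/(51/10) = 10 + 10/51 = 520/51
5 + 1/(520/51) = 5 + 51/520 = 2651/520
10 + 1/(2651/520) = 10 + 520/2651 = 27030/2651
5 + 1/(27030/2651) = 5 + 2651/27030 = 137801/27030
5 + 1/(137801/27030) = 5 + 27030/137801 = 716035/137801

716035/137801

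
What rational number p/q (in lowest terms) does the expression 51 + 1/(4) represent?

Work from the innermost term outward:
Start with 4.
51 + 1/(4/1) = 51 + 1/4 = 205/4

205/4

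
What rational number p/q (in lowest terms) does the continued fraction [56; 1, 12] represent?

740/13

Start with 12.
1 + 1/(12/1) = 1 + 1/12 = 13/12
56 + 1/(13/12) = 56 + 12/13 = 740/13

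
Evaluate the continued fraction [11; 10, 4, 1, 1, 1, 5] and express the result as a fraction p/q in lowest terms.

8956/807

a_0 = 11: 11/1
a_1 = 10: 111/10
a_2 = 4: 455/41
a_3 = 1: 566/51
a_4 = 1: 1021/92
a_5 = 1: 1587/143
a_6 = 5: 8956/807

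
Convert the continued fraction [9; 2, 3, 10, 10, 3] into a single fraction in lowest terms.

a_0 = 9: 9/1
a_1 = 2: 19/2
a_2 = 3: 66/7
a_3 = 10: 679/72
a_4 = 10: 6856/727
a_5 = 3: 21247/2253

21247/2253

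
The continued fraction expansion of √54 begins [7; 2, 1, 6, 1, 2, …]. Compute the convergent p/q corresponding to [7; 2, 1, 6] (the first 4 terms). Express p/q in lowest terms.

147/20

Starting at the tail and folding back:
Start with 6.
1 + 1/(6/1) = 1 + 1/6 = 7/6
2 + 1/(7/6) = 2 + 6/7 = 20/7
7 + 1/(20/7) = 7 + 7/20 = 147/20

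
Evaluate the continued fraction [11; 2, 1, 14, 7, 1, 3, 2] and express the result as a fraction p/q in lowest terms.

35236/3107

a_0 = 11: 11/1
a_1 = 2: 23/2
a_2 = 1: 34/3
a_3 = 14: 499/44
a_4 = 7: 3527/311
a_5 = 1: 4026/355
a_6 = 3: 15605/1376
a_7 = 2: 35236/3107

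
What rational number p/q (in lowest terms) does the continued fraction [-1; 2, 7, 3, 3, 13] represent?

-1104/2075

a_0 = -1: -1/1
a_1 = 2: -1/2
a_2 = 7: -8/15
a_3 = 3: -25/47
a_4 = 3: -83/156
a_5 = 13: -1104/2075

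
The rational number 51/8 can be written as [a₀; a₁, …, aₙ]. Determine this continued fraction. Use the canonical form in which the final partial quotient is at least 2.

[6; 2, 1, 2]

51 = 6·8 + 3, so a_0 = 6
8 = 2·3 + 2, so a_1 = 2
3 = 1·2 + 1, so a_2 = 1
2 = 2·1 + 0, so a_3 = 2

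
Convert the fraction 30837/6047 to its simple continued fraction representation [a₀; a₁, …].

⌊30837/6047⌋ = 5, remainder 602
⌊6047/602⌋ = 10, remainder 27
⌊602/27⌋ = 22, remainder 8
⌊27/8⌋ = 3, remainder 3
⌊8/3⌋ = 2, remainder 2
⌊3/2⌋ = 1, remainder 1
⌊2/1⌋ = 2, remainder 0

[5; 10, 22, 3, 2, 1, 2]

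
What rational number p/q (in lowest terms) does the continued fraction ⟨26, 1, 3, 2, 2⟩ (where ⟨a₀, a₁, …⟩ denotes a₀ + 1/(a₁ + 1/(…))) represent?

589/22

Start with 2.
2 + 1/(2/1) = 2 + 1/2 = 5/2
3 + 1/(5/2) = 3 + 2/5 = 17/5
1 + 1/(17/5) = 1 + 5/17 = 22/17
26 + 1/(22/17) = 26 + 17/22 = 589/22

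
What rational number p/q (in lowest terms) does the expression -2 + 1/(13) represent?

Work from the innermost term outward:
Start with 13.
-2 + 1/(13/1) = -2 + 1/13 = -25/13

-25/13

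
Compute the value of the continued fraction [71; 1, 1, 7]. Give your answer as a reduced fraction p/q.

a_0 = 71: 71/1
a_1 = 1: 72/1
a_2 = 1: 143/2
a_3 = 7: 1073/15

1073/15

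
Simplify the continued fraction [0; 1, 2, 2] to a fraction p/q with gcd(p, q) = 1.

a_0 = 0: 0/1
a_1 = 1: 1/1
a_2 = 2: 2/3
a_3 = 2: 5/7

5/7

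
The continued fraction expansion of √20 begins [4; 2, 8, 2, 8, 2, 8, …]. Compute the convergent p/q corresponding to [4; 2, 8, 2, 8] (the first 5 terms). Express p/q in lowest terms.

1364/305

Compute successive convergents:
a_0 = 4: 4/1
a_1 = 2: 9/2
a_2 = 8: 76/17
a_3 = 2: 161/36
a_4 = 8: 1364/305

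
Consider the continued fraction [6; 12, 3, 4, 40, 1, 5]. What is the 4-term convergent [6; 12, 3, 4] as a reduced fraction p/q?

Start with 4.
3 + 1/(4/1) = 3 + 1/4 = 13/4
12 + 1/(13/4) = 12 + 4/13 = 160/13
6 + 1/(160/13) = 6 + 13/160 = 973/160

973/160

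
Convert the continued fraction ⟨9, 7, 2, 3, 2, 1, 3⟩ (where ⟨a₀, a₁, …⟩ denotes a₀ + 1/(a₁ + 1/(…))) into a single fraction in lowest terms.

Start with 3.
1 + 1/(3/1) = 1 + 1/3 = 4/3
2 + 1/(4/3) = 2 + 3/4 = 11/4
3 + 1/(11/4) = 3 + 4/11 = 37/11
2 + 1/(37/11) = 2 + 11/37 = 85/37
7 + 1/(85/37) = 7 + 37/85 = 632/85
9 + 1/(632/85) = 9 + 85/632 = 5773/632

5773/632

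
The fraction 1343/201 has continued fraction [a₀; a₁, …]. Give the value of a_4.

9

⌊1343/201⌋ = 6, remainder 137
⌊201/137⌋ = 1, remainder 64
⌊137/64⌋ = 2, remainder 9
⌊64/9⌋ = 7, remainder 1
⌊9/1⌋ = 9, remainder 0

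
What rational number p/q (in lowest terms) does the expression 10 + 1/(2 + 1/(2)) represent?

a_0 = 10: 10/1
a_1 = 2: 21/2
a_2 = 2: 52/5

52/5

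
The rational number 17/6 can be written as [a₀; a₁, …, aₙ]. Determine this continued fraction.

[2; 1, 5]

⌊17/6⌋ = 2, remainder 5
⌊6/5⌋ = 1, remainder 1
⌊5/1⌋ = 5, remainder 0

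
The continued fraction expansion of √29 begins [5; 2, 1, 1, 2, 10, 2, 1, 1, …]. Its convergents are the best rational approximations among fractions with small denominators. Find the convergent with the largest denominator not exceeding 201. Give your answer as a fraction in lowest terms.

727/135

a_0 = 5: 5/1  (≤ bound)
a_1 = 2: 11/2  (≤ bound)
a_2 = 1: 16/3  (≤ bound)
a_3 = 1: 27/5  (≤ bound)
a_4 = 2: 70/13  (≤ bound)
a_5 = 10: 727/135  (≤ bound)
a_6 = 2: 1524/283  (> 201, stop)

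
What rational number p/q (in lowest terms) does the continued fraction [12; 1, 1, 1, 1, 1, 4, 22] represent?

a_0 = 12: 12/1
a_1 = 1: 13/1
a_2 = 1: 25/2
a_3 = 1: 38/3
a_4 = 1: 63/5
a_5 = 1: 101/8
a_6 = 4: 467/37
a_7 = 22: 10375/822

10375/822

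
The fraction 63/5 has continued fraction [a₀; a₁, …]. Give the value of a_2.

1

⌊63/5⌋ = 12, remainder 3
⌊5/3⌋ = 1, remainder 2
⌊3/2⌋ = 1, remainder 1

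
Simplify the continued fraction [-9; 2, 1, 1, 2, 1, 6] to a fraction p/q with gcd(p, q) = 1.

Build up convergents one term at a time:
a_0 = -9: -9/1
a_1 = 2: -17/2
a_2 = 1: -26/3
a_3 = 1: -43/5
a_4 = 2: -112/13
a_5 = 1: -155/18
a_6 = 6: -1042/121

-1042/121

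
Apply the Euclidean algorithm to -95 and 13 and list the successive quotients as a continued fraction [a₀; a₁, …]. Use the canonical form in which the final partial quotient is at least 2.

Run the Euclidean algorithm, recording each quotient:
-95 = -8·13 + 9, so a_0 = -8
13 = 1·9 + 4, so a_1 = 1
9 = 2·4 + 1, so a_2 = 2
4 = 4·1 + 0, so a_3 = 4

[-8; 1, 2, 4]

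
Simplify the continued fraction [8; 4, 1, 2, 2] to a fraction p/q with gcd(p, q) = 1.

a_0 = 8: 8/1
a_1 = 4: 33/4
a_2 = 1: 41/5
a_3 = 2: 115/14
a_4 = 2: 271/33

271/33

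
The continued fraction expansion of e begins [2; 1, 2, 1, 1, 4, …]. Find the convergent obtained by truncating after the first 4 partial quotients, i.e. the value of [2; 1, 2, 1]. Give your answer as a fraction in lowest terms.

Build up convergents one term at a time:
a_0 = 2: 2/1
a_1 = 1: 3/1
a_2 = 2: 8/3
a_3 = 1: 11/4

11/4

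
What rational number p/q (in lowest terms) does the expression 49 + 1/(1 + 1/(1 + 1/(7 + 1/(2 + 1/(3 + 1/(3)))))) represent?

a_0 = 49: 49/1
a_1 = 1: 50/1
a_2 = 1: 99/2
a_3 = 7: 743/15
a_4 = 2: 1585/32
a_5 = 3: 5498/111
a_6 = 3: 18079/365

18079/365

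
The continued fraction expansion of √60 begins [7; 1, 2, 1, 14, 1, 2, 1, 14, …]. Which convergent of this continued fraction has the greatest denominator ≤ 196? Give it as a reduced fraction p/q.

1433/185

a_0 = 7: 7/1  (≤ bound)
a_1 = 1: 8/1  (≤ bound)
a_2 = 2: 23/3  (≤ bound)
a_3 = 1: 31/4  (≤ bound)
a_4 = 14: 457/59  (≤ bound)
a_5 = 1: 488/63  (≤ bound)
a_6 = 2: 1433/185  (≤ bound)
a_7 = 1: 1921/248  (> 196, stop)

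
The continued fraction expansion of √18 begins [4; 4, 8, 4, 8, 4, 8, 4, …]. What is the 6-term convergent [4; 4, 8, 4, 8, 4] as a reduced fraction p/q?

Start with 4.
8 + 1/(4/1) = 8 + 1/4 = 33/4
4 + 1/(33/4) = 4 + 4/33 = 136/33
8 + 1/(136/33) = 8 + 33/136 = 1121/136
4 + 1/(1121/136) = 4 + 136/1121 = 4620/1121
4 + 1/(4620/1121) = 4 + 1121/4620 = 19601/4620

19601/4620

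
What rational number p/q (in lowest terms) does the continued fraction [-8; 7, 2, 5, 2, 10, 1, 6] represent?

-111523/14178

a_0 = -8: -8/1
a_1 = 7: -55/7
a_2 = 2: -118/15
a_3 = 5: -645/82
a_4 = 2: -1408/179
a_5 = 10: -14725/1872
a_6 = 1: -16133/2051
a_7 = 6: -111523/14178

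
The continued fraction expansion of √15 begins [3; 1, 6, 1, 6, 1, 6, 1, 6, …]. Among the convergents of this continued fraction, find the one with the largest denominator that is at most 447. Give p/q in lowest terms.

a_0 = 3: 3/1  (≤ bound)
a_1 = 1: 4/1  (≤ bound)
a_2 = 6: 27/7  (≤ bound)
a_3 = 1: 31/8  (≤ bound)
a_4 = 6: 213/55  (≤ bound)
a_5 = 1: 244/63  (≤ bound)
a_6 = 6: 1677/433  (≤ bound)
a_7 = 1: 1921/496  (> 447, stop)

1677/433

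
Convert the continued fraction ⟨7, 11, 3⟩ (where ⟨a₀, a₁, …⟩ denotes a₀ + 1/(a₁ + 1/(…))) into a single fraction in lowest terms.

Start with 3.
11 + 1/(3/1) = 11 + 1/3 = 34/3
7 + 1/(34/3) = 7 + 3/34 = 241/34

241/34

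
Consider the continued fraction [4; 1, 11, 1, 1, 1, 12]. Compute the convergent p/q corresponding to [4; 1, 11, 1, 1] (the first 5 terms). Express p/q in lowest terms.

123/25

Use the convergent recurrence hₖ = aₖ·hₖ₋₁ + hₖ₋₂ (and likewise for the denominators kₖ):
a_0 = 4: 4/1
a_1 = 1: 5/1
a_2 = 11: 59/12
a_3 = 1: 64/13
a_4 = 1: 123/25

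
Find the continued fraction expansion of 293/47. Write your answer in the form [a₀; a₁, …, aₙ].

⌊293/47⌋ = 6, remainder 11
⌊47/11⌋ = 4, remainder 3
⌊11/3⌋ = 3, remainder 2
⌊3/2⌋ = 1, remainder 1
⌊2/1⌋ = 2, remainder 0

[6; 4, 3, 1, 2]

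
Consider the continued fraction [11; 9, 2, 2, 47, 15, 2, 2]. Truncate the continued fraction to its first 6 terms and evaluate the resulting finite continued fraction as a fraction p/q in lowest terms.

Start with 15.
47 + 1/(15/1) = 47 + 1/15 = 706/15
2 + 1/(706/15) = 2 + 15/706 = 1427/706
2 + 1/(1427/706) = 2 + 706/1427 = 3560/1427
9 + 1/(3560/1427) = 9 + 1427/3560 = 33467/3560
11 + 1/(33467/3560) = 11 + 3560/33467 = 371697/33467

371697/33467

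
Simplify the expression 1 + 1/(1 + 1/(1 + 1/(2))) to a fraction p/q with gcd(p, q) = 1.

Work from the innermost term outward:
Start with 2.
1 + 1/(2/1) = 1 + 1/2 = 3/2
1 + 1/(3/2) = 1 + 2/3 = 5/3
1 + 1/(5/3) = 1 + 3/5 = 8/5

8/5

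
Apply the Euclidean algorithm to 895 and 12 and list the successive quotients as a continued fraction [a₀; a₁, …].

[74; 1, 1, 2, 2]

⌊895/12⌋ = 74, remainder 7
⌊12/7⌋ = 1, remainder 5
⌊7/5⌋ = 1, remainder 2
⌊5/2⌋ = 2, remainder 1
⌊2/1⌋ = 2, remainder 0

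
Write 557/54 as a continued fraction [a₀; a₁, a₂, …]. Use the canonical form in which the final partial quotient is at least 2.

[10; 3, 5, 1, 2]

Apply division with remainder until the remainder is 0:
557 = 10·54 + 17, so a_0 = 10
54 = 3·17 + 3, so a_1 = 3
17 = 5·3 + 2, so a_2 = 5
3 = 1·2 + 1, so a_3 = 1
2 = 2·1 + 0, so a_4 = 2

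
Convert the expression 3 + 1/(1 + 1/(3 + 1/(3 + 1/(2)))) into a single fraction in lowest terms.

Start with 2.
3 + 1/(2/1) = 3 + 1/2 = 7/2
3 + 1/(7/2) = 3 + 2/7 = 23/7
1 + 1/(23/7) = 1 + 7/23 = 30/23
3 + 1/(30/23) = 3 + 23/30 = 113/30

113/30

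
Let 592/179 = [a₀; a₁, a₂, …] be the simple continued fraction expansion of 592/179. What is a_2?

3

592 ÷ 179 → quotient 3, remainder 55
179 ÷ 55 → quotient 3, remainder 14
55 ÷ 14 → quotient 3, remainder 13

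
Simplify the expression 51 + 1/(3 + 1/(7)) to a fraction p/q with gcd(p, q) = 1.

1129/22

a_0 = 51: 51/1
a_1 = 3: 154/3
a_2 = 7: 1129/22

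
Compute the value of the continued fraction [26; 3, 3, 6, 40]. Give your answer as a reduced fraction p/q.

Collapse the nested fraction from the inside out:
Start with 40.
6 + 1/(40/1) = 6 + 1/40 = 241/40
3 + 1/(241/40) = 3 + 40/241 = 763/241
3 + 1/(763/241) = 3 + 241/763 = 2530/763
26 + 1/(2530/763) = 26 + 763/2530 = 66543/2530

66543/2530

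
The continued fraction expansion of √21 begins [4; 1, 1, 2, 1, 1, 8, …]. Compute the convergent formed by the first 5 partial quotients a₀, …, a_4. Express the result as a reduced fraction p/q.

32/7

a_0 = 4: 4/1
a_1 = 1: 5/1
a_2 = 1: 9/2
a_3 = 2: 23/5
a_4 = 1: 32/7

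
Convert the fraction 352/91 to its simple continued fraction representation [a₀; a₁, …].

[3; 1, 6, 1, 1, 2, 2]

⌊352/91⌋ = 3, remainder 79
⌊91/79⌋ = 1, remainder 12
⌊79/12⌋ = 6, remainder 7
⌊12/7⌋ = 1, remainder 5
⌊7/5⌋ = 1, remainder 2
⌊5/2⌋ = 2, remainder 1
⌊2/1⌋ = 2, remainder 0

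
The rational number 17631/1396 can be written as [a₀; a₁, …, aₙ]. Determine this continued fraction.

[12; 1, 1, 1, 2, 2, 1, 51]

Repeatedly divide and take the remainder:
17631 ÷ 1396 → quotient 12, remainder 879
1396 ÷ 879 → quotient 1, remainder 517
879 ÷ 517 → quotient 1, remainder 362
517 ÷ 362 → quotient 1, remainder 155
362 ÷ 155 → quotient 2, remainder 52
155 ÷ 52 → quotient 2, remainder 51
52 ÷ 51 → quotient 1, remainder 1
51 ÷ 1 → quotient 51, remainder 0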